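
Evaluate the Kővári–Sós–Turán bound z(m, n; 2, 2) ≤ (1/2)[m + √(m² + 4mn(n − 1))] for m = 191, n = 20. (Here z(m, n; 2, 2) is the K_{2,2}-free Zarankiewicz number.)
z(191, 20; 2, 2) ≤ (1/2)[191 + √(191² + 4·191·20·19)] = (1/2)[191 + √326801] = 381.3326

Kővári–Sós–Turán: let r_1, ..., r_191 be the row sums and z = Σ r_i the total number of 1s. Each pair of columns can share at most one row with both entries 1 (else a 2×2 all-ones block appears), so Σ_i C(r_i, 2) ≤ C(20, 2) = 190. By convexity Σ_i C(r_i, 2) ≥ 191·C(z/191, 2) = z(z − 191)/(2·191), giving z² − 191z − 191·20·19 ≤ 0 and hence z ≤ (1/2)[191 + √(36481 + 4·72580)] = (1/2)[191 + √326801] ≈ (1/2)(191 + 571.6651) = 381.3326.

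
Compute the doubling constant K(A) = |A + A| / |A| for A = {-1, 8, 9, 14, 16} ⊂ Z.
K = |A + A| / |A| = 15/5 = 3

Enumerate A + A = {a + b : a, b ∈ A}. With |A| = 5, there are |A|^2 = 25 ordered sum pairs; collecting distinct values, A + A = {-2, 7, 8, 13, 15, 16, 17, 18, 22, 23, 24, 25, 28, 30, 32}, so |A + A| = 15. Thus K = 15/5 = 3. For comparison, the minimum possible |A + A| over all 5-element sets is 2·5 − 1 = 9 (so min K = 9/5), attained only by arithmetic progressions.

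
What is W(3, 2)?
W(3, 2) = 3 + 1 = 4

A 2-term AP is any pair of integers, so a monochromatic 2-AP exists iff some colour is used at least twice. With 3 colours, the colouring i ↦ i on {1, ..., 3} uses each colour once, avoiding any monochromatic pair, so W(3, 2) > 3. For {1, ..., 4}, pigeonhole forces two integers of the same colour, which form a monochromatic 2-AP. Hence W(3, 2) = 4.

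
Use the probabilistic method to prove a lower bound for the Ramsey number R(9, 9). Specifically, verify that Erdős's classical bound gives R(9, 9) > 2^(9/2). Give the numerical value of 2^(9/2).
2^(9/2) = 22.6274; so R(9, 9) > 22.6274

Colour each edge of K_n uniformly at random with red/blue. The expected number of monochromatic K_9 is C(n, 9) · 2 · 2^(−C(9,2)). If C(n, 9) · 2^(1 − C(9,2)) < 1, then with positive probability no monochromatic K_9 exists, so R(9, 9) > n. The standard estimate C(n, 9) ≤ n^9/9! shows this inequality holds whenever n ≤ 2^(9/2) (since 9! · 2^(C(9,2) − 1) > 2^(9^2/2) ≥ n^9). Hence R(9, 9) > 2^(9/2) = 22.6274.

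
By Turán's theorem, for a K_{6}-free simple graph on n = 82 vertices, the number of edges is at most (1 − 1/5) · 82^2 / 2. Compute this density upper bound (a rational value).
Turán density bound = (4/5) · 82^2/2 = 13448/5 ≈ 2689.6

Turán's theorem: ex(n, K_{r+1}) is achieved by the complete r-partite Turán graph T(n, r) with parts as balanced as possible, and is at most (1 − 1/r) · n^2/2. For r = 5, n = 82: the density bound is (4/5) · 6724/2 = 13448/5 ≈ 2689.6. The integer-valued extremum is e(T(82, 5)) = 2689, which is strictly less than the density bound 13448/5 since 5 ∤ 82 (the parts of T(82, 5) cannot all be equal).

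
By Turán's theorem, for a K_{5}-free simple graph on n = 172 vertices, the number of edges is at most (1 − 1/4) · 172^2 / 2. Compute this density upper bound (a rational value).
Turán density bound = (3/4) · 172^2/2 = 11094

Turán's theorem: ex(n, K_{r+1}) is achieved by the complete r-partite Turán graph T(n, r) with parts as balanced as possible, and is at most (1 − 1/r) · n^2/2. For r = 4, n = 172: the density bound is (3/4) · 29584/2 = 11094. Since 4 ∣ 172, the Turán graph T(172, 4) has parts of equal size 43, and its edge count e(T(172, 4)) = 11094 attains the density bound exactly.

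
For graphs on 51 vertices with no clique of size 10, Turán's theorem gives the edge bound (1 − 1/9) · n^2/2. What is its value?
Turán density bound = (8/9) · 51^2/2 = 1156

Turán's theorem: ex(n, K_{r+1}) is achieved by the complete r-partite Turán graph T(n, r) with parts as balanced as possible, and is at most (1 − 1/r) · n^2/2. For r = 9, n = 51: the density bound is (8/9) · 2601/2 = 1156. The integer-valued extremum is e(T(51, 9)) = 1155, which is strictly less than the density bound 1156 since 9 ∤ 51 (the parts of T(51, 9) cannot all be equal).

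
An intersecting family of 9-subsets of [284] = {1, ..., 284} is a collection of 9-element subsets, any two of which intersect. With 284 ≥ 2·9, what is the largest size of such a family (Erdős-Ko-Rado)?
max |F| = C(283, 8) = 923458157336331

Erdős-Ko-Rado (1961): when n ≥ 2k, max |F| = C(n−1, k−1). The bound is attained by the star {A : i ∈ A} for any fixed i ∈ [n]. Here C(284−1, 9−1) = C(283, 8) = 923458157336331.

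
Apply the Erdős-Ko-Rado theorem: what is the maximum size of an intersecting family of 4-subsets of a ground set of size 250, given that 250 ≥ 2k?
max |F| = C(249, 3) = 2542124

The Erdős-Ko-Rado theorem states: for n ≥ 2k, an intersecting family of k-subsets of an n-element set has size at most C(n − 1, k − 1), with equality for 'star' families {A ⊆ [n] : |A| = k, i ∈ A} (fix an element i). For n = 250, k = 4: C(249, 3) = 2542124.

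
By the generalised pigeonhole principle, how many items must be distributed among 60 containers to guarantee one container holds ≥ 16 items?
n = (16 − 1)·60 + 1 = 901

By the generalised pigeonhole principle, to guarantee some box contains ≥ r objects we need more than (r − 1) · k objects total. Threshold: n = (r − 1) · k + 1. With r = 16 and k = 60: n = 15 · 60 + 1 = 900 + 1 = 901. For n = 900 = 15 · 60, we can put exactly 15 objects in every box, avoiding 16 in any single one — so 901 is tight.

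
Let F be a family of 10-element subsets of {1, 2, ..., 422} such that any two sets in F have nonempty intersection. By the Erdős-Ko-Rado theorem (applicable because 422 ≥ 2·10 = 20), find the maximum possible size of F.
max |F| = C(421, 9) = 1050476964055098580

The Erdős-Ko-Rado theorem states: for n ≥ 2k, an intersecting family of k-subsets of an n-element set has size at most C(n − 1, k − 1), with equality for 'star' families {A ⊆ [n] : |A| = k, i ∈ A} (fix an element i). For n = 422, k = 10: C(421, 9) = 1050476964055098580.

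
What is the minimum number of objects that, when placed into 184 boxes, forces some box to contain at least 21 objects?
n = (21 − 1)·184 + 1 = 3681

By the generalised pigeonhole principle, to guarantee some box contains ≥ r objects we need more than (r − 1) · k objects total. Threshold: n = (r − 1) · k + 1. With r = 21 and k = 184: n = 20 · 184 + 1 = 3680 + 1 = 3681. For n = 3680 = 20 · 184, we can put exactly 20 objects in every box, avoiding 21 in any single one — so 3681 is tight.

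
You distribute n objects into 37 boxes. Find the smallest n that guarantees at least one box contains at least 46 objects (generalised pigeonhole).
n = (46 − 1)·37 + 1 = 1666

By the generalised pigeonhole principle, to guarantee some box contains ≥ r objects we need more than (r − 1) · k objects total. Threshold: n = (r − 1) · k + 1. With r = 46 and k = 37: n = 45 · 37 + 1 = 1665 + 1 = 1666. For n = 1665 = 45 · 37, we can put exactly 45 objects in every box, avoiding 46 in any single one — so 1666 is tight.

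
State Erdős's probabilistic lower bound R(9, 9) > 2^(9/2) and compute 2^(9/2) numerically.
2^(9/2) = 22.6274; so R(9, 9) > 22.6274

Colour each edge of K_n uniformly at random with red/blue. The expected number of monochromatic K_9 is C(n, 9) · 2 · 2^(−C(9,2)). If C(n, 9) · 2^(1 − C(9,2)) < 1, then with positive probability no monochromatic K_9 exists, so R(9, 9) > n. The standard estimate C(n, 9) ≤ n^9/9! shows this inequality holds whenever n ≤ 2^(9/2) (since 9! · 2^(C(9,2) − 1) > 2^(9^2/2) ≥ n^9). Hence R(9, 9) > 2^(9/2) = 22.6274.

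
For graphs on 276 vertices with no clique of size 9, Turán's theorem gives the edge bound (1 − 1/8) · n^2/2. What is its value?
Turán density bound = (7/8) · 276^2/2 = 33327

Turán's theorem: ex(n, K_{r+1}) is achieved by the complete r-partite Turán graph T(n, r) with parts as balanced as possible, and is at most (1 − 1/r) · n^2/2. For r = 8, n = 276: the density bound is (7/8) · 76176/2 = 33327. The integer-valued extremum is e(T(276, 8)) = 33326, which is strictly less than the density bound 33327 since 8 ∤ 276 (the parts of T(276, 8) cannot all be equal).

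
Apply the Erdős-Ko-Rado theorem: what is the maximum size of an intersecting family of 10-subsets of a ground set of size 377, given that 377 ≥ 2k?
max |F| = C(376, 9) = 375862737220322000

The Erdős-Ko-Rado theorem states: for n ≥ 2k, an intersecting family of k-subsets of an n-element set has size at most C(n − 1, k − 1), with equality for 'star' families {A ⊆ [n] : |A| = k, i ∈ A} (fix an element i). For n = 377, k = 10: C(376, 9) = 375862737220322000.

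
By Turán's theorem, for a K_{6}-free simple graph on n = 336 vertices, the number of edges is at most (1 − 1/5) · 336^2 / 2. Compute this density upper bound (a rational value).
Turán density bound = (4/5) · 336^2/2 = 225792/5 ≈ 45158.4

Turán's theorem: ex(n, K_{r+1}) is achieved by the complete r-partite Turán graph T(n, r) with parts as balanced as possible, and is at most (1 − 1/r) · n^2/2. For r = 5, n = 336: the density bound is (4/5) · 112896/2 = 225792/5 ≈ 45158.4. The integer-valued extremum is e(T(336, 5)) = 45158, which is strictly less than the density bound 225792/5 since 5 ∤ 336 (the parts of T(336, 5) cannot all be equal).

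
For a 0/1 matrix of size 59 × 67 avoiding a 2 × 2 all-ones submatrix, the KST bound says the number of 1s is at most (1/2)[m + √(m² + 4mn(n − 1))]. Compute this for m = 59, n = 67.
z(59, 67; 2, 2) ≤ (1/2)[59 + √(59² + 4·59·67·66)] = (1/2)[59 + √1047073] = 541.1329

Kővári–Sós–Turán: let r_1, ..., r_59 be the row sums and z = Σ r_i the total number of 1s. Each pair of columns can share at most one row with both entries 1 (else a 2×2 all-ones block appears), so Σ_i C(r_i, 2) ≤ C(67, 2) = 2211. By convexity Σ_i C(r_i, 2) ≥ 59·C(z/59, 2) = z(z − 59)/(2·59), giving z² − 59z − 59·67·66 ≤ 0 and hence z ≤ (1/2)[59 + √(3481 + 4·260898)] = (1/2)[59 + √1047073] ≈ (1/2)(59 + 1023.2659) = 541.1329.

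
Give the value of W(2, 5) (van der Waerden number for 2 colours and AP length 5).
W(2, 5) = 178

This is a classical value, W(2, 5) = 178, established by combining an explicit 2-colouring of {1, ..., 177} with no monochromatic 5-AP (giving the lower bound W(2, 5) > 177) and a finite case analysis / exhaustive computer search showing every 2-colouring of {1, ..., 178} has such an AP.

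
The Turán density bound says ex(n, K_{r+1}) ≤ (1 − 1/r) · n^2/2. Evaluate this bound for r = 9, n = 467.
Turán density bound = (8/9) · 467^2/2 = 872356/9 ≈ 96928.4444

Turán's theorem: ex(n, K_{r+1}) is achieved by the complete r-partite Turán graph T(n, r) with parts as balanced as possible, and is at most (1 − 1/r) · n^2/2. For r = 9, n = 467: the density bound is (8/9) · 218089/2 = 872356/9 ≈ 96928.4444. The integer-valued extremum is e(T(467, 9)) = 96928, which is strictly less than the density bound 872356/9 since 9 ∤ 467 (the parts of T(467, 9) cannot all be equal).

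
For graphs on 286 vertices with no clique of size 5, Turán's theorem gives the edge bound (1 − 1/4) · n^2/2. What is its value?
Turán density bound = (3/4) · 286^2/2 = 61347/2 ≈ 30673.5

Turán's theorem: ex(n, K_{r+1}) is achieved by the complete r-partite Turán graph T(n, r) with parts as balanced as possible, and is at most (1 − 1/r) · n^2/2. For r = 4, n = 286: the density bound is (3/4) · 81796/2 = 61347/2 ≈ 30673.5. The integer-valued extremum is e(T(286, 4)) = 30673, which is strictly less than the density bound 61347/2 since 4 ∤ 286 (the parts of T(286, 4) cannot all be equal).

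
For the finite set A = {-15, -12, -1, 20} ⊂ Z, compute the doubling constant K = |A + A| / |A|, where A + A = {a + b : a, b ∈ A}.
K = |A + A| / |A| = 10/4 = 5/2

Enumerate A + A = {a + b : a, b ∈ A}. With |A| = 4, there are |A|^2 = 16 ordered sum pairs; collecting distinct values, A + A = {-30, -27, -24, -16, -13, -2, 5, 8, 19, 40}, so |A + A| = 10. Thus K = 10/4 = 5/2. For comparison, the minimum possible |A + A| over all 4-element sets is 2·4 − 1 = 7 (so min K = 7/4), attained only by arithmetic progressions.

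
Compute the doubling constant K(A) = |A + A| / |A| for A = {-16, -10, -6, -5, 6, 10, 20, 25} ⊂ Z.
K = |A + A| / |A| = 31/8

Enumerate A + A = {a + b : a, b ∈ A}. With |A| = 8, there are |A|^2 = 64 ordered sum pairs; collecting distinct values, A + A = {-32, -26, -22, -21, -20, -16, -15, -12, -11, -10, -6, -4, 0, 1, 4, 5, 9, 10, 12, 14, 15, 16, 19, 20, 26, 30, 31, 35, 40, 45, 50}, so |A + A| = 31. Thus K = 31/8. For comparison, the minimum possible |A + A| over all 8-element sets is 2·8 − 1 = 15 (so min K = 15/8), attained only by arithmetic progressions.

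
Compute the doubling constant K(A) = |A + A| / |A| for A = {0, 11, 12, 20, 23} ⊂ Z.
K = |A + A| / |A| = 14/5

Enumerate A + A = {a + b : a, b ∈ A}. With |A| = 5, there are |A|^2 = 25 ordered sum pairs; collecting distinct values, A + A = {0, 11, 12, 20, 22, 23, 24, 31, 32, 34, 35, 40, 43, 46}, so |A + A| = 14. Thus K = 14/5. For comparison, the minimum possible |A + A| over all 5-element sets is 2·5 − 1 = 9 (so min K = 9/5), attained only by arithmetic progressions.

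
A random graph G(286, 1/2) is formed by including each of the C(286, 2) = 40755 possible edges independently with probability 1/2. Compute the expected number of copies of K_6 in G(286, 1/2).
E[# K_6] = C(286, 6) · (1/2)^C(6, 2) = 721005537967 / 2^15 ≈ 22003342.833466

For each 6-subset S of vertices (there are C(286, 6) = 721005537967 such S), let X_S = 1 if S induces a K_6 (all C(6, 2) = 15 edges present). Then P(X_S = 1) = (1/2)^15 = 1/32768. By linearity of expectation, E[# K_6] = C(286, 6) · (1/2)^15 = 721005537967 / 32768 ≈ 22003342.833466.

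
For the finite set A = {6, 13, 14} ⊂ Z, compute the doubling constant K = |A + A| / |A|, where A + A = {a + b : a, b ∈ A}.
K = |A + A| / |A| = 6/3 = 2

Enumerate A + A = {a + b : a, b ∈ A}. With |A| = 3, there are |A|^2 = 9 ordered sum pairs; collecting distinct values, A + A = {12, 19, 20, 26, 27, 28}, so |A + A| = 6. Thus K = 6/3 = 2. For comparison, the minimum possible |A + A| over all 3-element sets is 2·3 − 1 = 5 (so min K = 5/3), attained only by arithmetic progressions.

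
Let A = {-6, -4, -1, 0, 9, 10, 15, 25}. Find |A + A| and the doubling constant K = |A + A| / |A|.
K = |A + A| / |A| = 31/8

Enumerate A + A = {a + b : a, b ∈ A}. With |A| = 8, there are |A|^2 = 64 ordered sum pairs; collecting distinct values, A + A = {-12, -10, -8, -7, -6, -5, -4, -2, -1, 0, 3, 4, 5, 6, 8, 9, 10, 11, 14, 15, 18, 19, 20, 21, 24, 25, 30, 34, 35, 40, 50}, so |A + A| = 31. Thus K = 31/8. For comparison, the minimum possible |A + A| over all 8-element sets is 2·8 − 1 = 15 (so min K = 15/8), attained only by arithmetic progressions.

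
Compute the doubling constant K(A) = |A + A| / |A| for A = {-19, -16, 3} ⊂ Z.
K = |A + A| / |A| = 6/3 = 2

Enumerate A + A = {a + b : a, b ∈ A}. With |A| = 3, there are |A|^2 = 9 ordered sum pairs; collecting distinct values, A + A = {-38, -35, -32, -16, -13, 6}, so |A + A| = 6. Thus K = 6/3 = 2. For comparison, the minimum possible |A + A| over all 3-element sets is 2·3 − 1 = 5 (so min K = 5/3), attained only by arithmetic progressions.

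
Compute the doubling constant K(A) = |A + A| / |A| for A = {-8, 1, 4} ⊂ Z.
K = |A + A| / |A| = 6/3 = 2

Enumerate A + A = {a + b : a, b ∈ A}. With |A| = 3, there are |A|^2 = 9 ordered sum pairs; collecting distinct values, A + A = {-16, -7, -4, 2, 5, 8}, so |A + A| = 6. Thus K = 6/3 = 2. For comparison, the minimum possible |A + A| over all 3-element sets is 2·3 − 1 = 5 (so min K = 5/3), attained only by arithmetic progressions.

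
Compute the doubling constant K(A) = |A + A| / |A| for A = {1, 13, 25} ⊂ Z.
K = |A + A| / |A| = 5/3

Enumerate A + A = {a + b : a, b ∈ A}. With |A| = 3, there are |A|^2 = 9 ordered sum pairs; collecting distinct values, A + A = {2, 14, 26, 38, 50}, so |A + A| = 5. Thus K = 5/3. Here |A + A| = 2|A| − 1 = 5, the minimum possible — so K = 5/3 is minimal, which holds iff A is an arithmetic progression.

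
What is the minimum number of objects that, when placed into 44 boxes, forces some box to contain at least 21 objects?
n = (21 − 1)·44 + 1 = 881

By the generalised pigeonhole principle, to guarantee some box contains ≥ r objects we need more than (r − 1) · k objects total. Threshold: n = (r − 1) · k + 1. With r = 21 and k = 44: n = 20 · 44 + 1 = 880 + 1 = 881. For n = 880 = 20 · 44, we can put exactly 20 objects in every box, avoiding 21 in any single one — so 881 is tight.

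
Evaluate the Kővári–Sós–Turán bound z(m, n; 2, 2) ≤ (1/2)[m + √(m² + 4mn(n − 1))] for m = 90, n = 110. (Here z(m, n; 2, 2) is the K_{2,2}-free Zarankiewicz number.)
z(90, 110; 2, 2) ≤ (1/2)[90 + √(90² + 4·90·110·109)] = (1/2)[90 + √4324500] = 1084.7716

Kővári–Sós–Turán: let r_1, ..., r_90 be the row sums and z = Σ r_i the total number of 1s. Each pair of columns can share at most one row with both entries 1 (else a 2×2 all-ones block appears), so Σ_i C(r_i, 2) ≤ C(110, 2) = 5995. By convexity Σ_i C(r_i, 2) ≥ 90·C(z/90, 2) = z(z − 90)/(2·90), giving z² − 90z − 90·110·109 ≤ 0 and hence z ≤ (1/2)[90 + √(8100 + 4·1079100)] = (1/2)[90 + √4324500] ≈ (1/2)(90 + 2079.5432) = 1084.7716.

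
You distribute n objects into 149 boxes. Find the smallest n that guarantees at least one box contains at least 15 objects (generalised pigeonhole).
n = (15 − 1)·149 + 1 = 2087

By the generalised pigeonhole principle, to guarantee some box contains ≥ r objects we need more than (r − 1) · k objects total. Threshold: n = (r − 1) · k + 1. With r = 15 and k = 149: n = 14 · 149 + 1 = 2086 + 1 = 2087. For n = 2086 = 14 · 149, we can put exactly 14 objects in every box, avoiding 15 in any single one — so 2087 is tight.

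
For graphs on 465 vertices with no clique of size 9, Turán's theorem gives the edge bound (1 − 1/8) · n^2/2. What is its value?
Turán density bound = (7/8) · 465^2/2 = 1513575/16 ≈ 94598.4375

Turán's theorem: ex(n, K_{r+1}) is achieved by the complete r-partite Turán graph T(n, r) with parts as balanced as possible, and is at most (1 − 1/r) · n^2/2. For r = 8, n = 465: the density bound is (7/8) · 216225/2 = 1513575/16 ≈ 94598.4375. The integer-valued extremum is e(T(465, 8)) = 94598, which is strictly less than the density bound 1513575/16 since 8 ∤ 465 (the parts of T(465, 8) cannot all be equal).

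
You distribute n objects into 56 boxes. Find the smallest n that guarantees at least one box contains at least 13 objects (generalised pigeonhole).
n = (13 − 1)·56 + 1 = 673

By the generalised pigeonhole principle, to guarantee some box contains ≥ r objects we need more than (r − 1) · k objects total. Threshold: n = (r − 1) · k + 1. With r = 13 and k = 56: n = 12 · 56 + 1 = 672 + 1 = 673. For n = 672 = 12 · 56, we can put exactly 12 objects in every box, avoiding 13 in any single one — so 673 is tight.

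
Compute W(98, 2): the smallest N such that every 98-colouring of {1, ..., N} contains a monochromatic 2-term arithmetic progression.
W(98, 2) = 98 + 1 = 99

A 2-term AP is any pair of integers, so a monochromatic 2-AP exists iff some colour is used at least twice. With 98 colours, the colouring i ↦ i on {1, ..., 98} uses each colour once, avoiding any monochromatic pair, so W(98, 2) > 98. For {1, ..., 99}, pigeonhole forces two integers of the same colour, which form a monochromatic 2-AP. Hence W(98, 2) = 99.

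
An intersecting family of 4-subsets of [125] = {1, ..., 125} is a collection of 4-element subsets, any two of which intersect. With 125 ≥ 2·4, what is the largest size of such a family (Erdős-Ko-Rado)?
max |F| = C(124, 3) = 310124

Erdős-Ko-Rado (1961): when n ≥ 2k, max |F| = C(n−1, k−1). The bound is attained by the star {A : i ∈ A} for any fixed i ∈ [n]. Here C(125−1, 4−1) = C(124, 3) = 310124.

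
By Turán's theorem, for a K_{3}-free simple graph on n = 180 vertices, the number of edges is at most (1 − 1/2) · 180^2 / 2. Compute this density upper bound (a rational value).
Turán density bound = (1/2) · 180^2/2 = 8100

Turán's theorem: ex(n, K_{r+1}) is achieved by the complete r-partite Turán graph T(n, r) with parts as balanced as possible, and is at most (1 − 1/r) · n^2/2. For r = 2, n = 180: the density bound is (1/2) · 32400/2 = 8100. Since 2 ∣ 180, the Turán graph T(180, 2) has parts of equal size 90, and its edge count e(T(180, 2)) = 8100 attains the density bound exactly.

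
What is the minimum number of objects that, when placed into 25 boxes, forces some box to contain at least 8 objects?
n = (8 − 1)·25 + 1 = 176

By the generalised pigeonhole principle, to guarantee some box contains ≥ r objects we need more than (r − 1) · k objects total. Threshold: n = (r − 1) · k + 1. With r = 8 and k = 25: n = 7 · 25 + 1 = 175 + 1 = 176. For n = 175 = 7 · 25, we can put exactly 7 objects in every box, avoiding 8 in any single one — so 176 is tight.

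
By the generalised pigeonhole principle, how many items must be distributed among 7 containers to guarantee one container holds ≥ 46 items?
n = (46 − 1)·7 + 1 = 316

By the generalised pigeonhole principle, to guarantee some box contains ≥ r objects we need more than (r − 1) · k objects total. Threshold: n = (r − 1) · k + 1. With r = 46 and k = 7: n = 45 · 7 + 1 = 315 + 1 = 316. For n = 315 = 45 · 7, we can put exactly 45 objects in every box, avoiding 46 in any single one — so 316 is tight.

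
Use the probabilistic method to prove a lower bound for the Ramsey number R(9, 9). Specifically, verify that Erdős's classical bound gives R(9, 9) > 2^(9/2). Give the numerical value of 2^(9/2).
2^(9/2) = 22.6274; so R(9, 9) > 22.6274

Colour each edge of K_n uniformly at random with red/blue. The expected number of monochromatic K_9 is C(n, 9) · 2 · 2^(−C(9,2)). If C(n, 9) · 2^(1 − C(9,2)) < 1, then with positive probability no monochromatic K_9 exists, so R(9, 9) > n. The standard estimate C(n, 9) ≤ n^9/9! shows this inequality holds whenever n ≤ 2^(9/2) (since 9! · 2^(C(9,2) − 1) > 2^(9^2/2) ≥ n^9). Hence R(9, 9) > 2^(9/2) = 22.6274.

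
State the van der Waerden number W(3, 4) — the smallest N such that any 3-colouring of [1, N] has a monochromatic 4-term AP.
W(3, 4) = 293

This is a classical value, W(3, 4) = 293, established by combining an explicit 3-colouring of {1, ..., 292} with no monochromatic 4-AP (giving the lower bound W(3, 4) > 292) and a finite case analysis / exhaustive computer search showing every 3-colouring of {1, ..., 293} has such an AP.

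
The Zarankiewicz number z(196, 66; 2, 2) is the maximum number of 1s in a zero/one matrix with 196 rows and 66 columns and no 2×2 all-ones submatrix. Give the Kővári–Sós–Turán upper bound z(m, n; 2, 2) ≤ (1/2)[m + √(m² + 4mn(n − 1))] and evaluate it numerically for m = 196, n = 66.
z(196, 66; 2, 2) ≤ (1/2)[196 + √(196² + 4·196·66·65)] = (1/2)[196 + √3401776] = 1020.1952

Kővári–Sós–Turán: let r_1, ..., r_196 be the row sums and z = Σ r_i the total number of 1s. Each pair of columns can share at most one row with both entries 1 (else a 2×2 all-ones block appears), so Σ_i C(r_i, 2) ≤ C(66, 2) = 2145. By convexity Σ_i C(r_i, 2) ≥ 196·C(z/196, 2) = z(z − 196)/(2·196), giving z² − 196z − 196·66·65 ≤ 0 and hence z ≤ (1/2)[196 + √(38416 + 4·840840)] = (1/2)[196 + √3401776] ≈ (1/2)(196 + 1844.3904) = 1020.1952.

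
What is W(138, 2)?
W(138, 2) = 138 + 1 = 139

A 2-term AP is any pair of integers, so a monochromatic 2-AP exists iff some colour is used at least twice. With 138 colours, the colouring i ↦ i on {1, ..., 138} uses each colour once, avoiding any monochromatic pair, so W(138, 2) > 138. For {1, ..., 139}, pigeonhole forces two integers of the same colour, which form a monochromatic 2-AP. Hence W(138, 2) = 139.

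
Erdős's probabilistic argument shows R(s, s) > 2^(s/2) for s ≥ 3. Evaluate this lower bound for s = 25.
2^(25/2) = 5792.6188; so R(25, 25) > 5792.6188

Colour each edge of K_n uniformly at random with red/blue. The expected number of monochromatic K_25 is C(n, 25) · 2 · 2^(−C(25,2)). If C(n, 25) · 2^(1 − C(25,2)) < 1, then with positive probability no monochromatic K_25 exists, so R(25, 25) > n. The standard estimate C(n, 25) ≤ n^25/25! shows this inequality holds whenever n ≤ 2^(25/2) (since 25! · 2^(C(25,2) − 1) > 2^(25^2/2) ≥ n^25). Hence R(25, 25) > 2^(25/2) = 5792.6188.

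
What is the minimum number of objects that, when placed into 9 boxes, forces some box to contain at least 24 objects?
n = (24 − 1)·9 + 1 = 208

By the generalised pigeonhole principle, to guarantee some box contains ≥ r objects we need more than (r − 1) · k objects total. Threshold: n = (r − 1) · k + 1. With r = 24 and k = 9: n = 23 · 9 + 1 = 207 + 1 = 208. For n = 207 = 23 · 9, we can put exactly 23 objects in every box, avoiding 24 in any single one — so 208 is tight.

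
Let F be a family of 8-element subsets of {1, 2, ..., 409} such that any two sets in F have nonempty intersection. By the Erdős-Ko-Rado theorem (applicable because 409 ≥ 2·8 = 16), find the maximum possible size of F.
max |F| = C(408, 7) = 354582711702648

Erdős-Ko-Rado (1961): when n ≥ 2k, max |F| = C(n−1, k−1). The bound is attained by the star {A : i ∈ A} for any fixed i ∈ [n]. Here C(409−1, 8−1) = C(408, 7) = 354582711702648.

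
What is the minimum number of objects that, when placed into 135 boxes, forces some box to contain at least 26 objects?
n = (26 − 1)·135 + 1 = 3376

By the generalised pigeonhole principle, to guarantee some box contains ≥ r objects we need more than (r − 1) · k objects total. Threshold: n = (r − 1) · k + 1. With r = 26 and k = 135: n = 25 · 135 + 1 = 3375 + 1 = 3376. For n = 3375 = 25 · 135, we can put exactly 25 objects in every box, avoiding 26 in any single one — so 3376 is tight.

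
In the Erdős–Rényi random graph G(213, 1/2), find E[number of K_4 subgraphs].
E[# K_4] = C(213, 4) · (1/2)^C(4, 2) = 83369265 / 2^6 = 1302644.765625

For each 4-subset S of vertices (there are C(213, 4) = 83369265 such S), let X_S = 1 if S induces a K_4 (all C(4, 2) = 6 edges present). Then P(X_S = 1) = (1/2)^6 = 1/64. By linearity of expectation, E[# K_4] = C(213, 4) · (1/2)^6 = 83369265 / 64 = 1302644.765625.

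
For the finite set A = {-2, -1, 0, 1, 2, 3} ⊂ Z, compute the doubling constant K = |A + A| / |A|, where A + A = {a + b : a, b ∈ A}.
K = |A + A| / |A| = 11/6

Enumerate A + A = {a + b : a, b ∈ A}. With |A| = 6, there are |A|^2 = 36 ordered sum pairs; collecting distinct values, A + A = {-4, -3, -2, -1, 0, 1, 2, 3, 4, 5, 6}, so |A + A| = 11. Thus K = 11/6. Here |A + A| = 2|A| − 1 = 11, the minimum possible — so K = 11/6 is minimal, which holds iff A is an arithmetic progression.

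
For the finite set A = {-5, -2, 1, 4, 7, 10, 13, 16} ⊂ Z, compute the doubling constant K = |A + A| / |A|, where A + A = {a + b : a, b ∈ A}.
K = |A + A| / |A| = 15/8

Enumerate A + A = {a + b : a, b ∈ A}. With |A| = 8, there are |A|^2 = 64 ordered sum pairs; collecting distinct values, A + A = {-10, -7, -4, -1, 2, 5, 8, 11, 14, 17, 20, 23, 26, 29, 32}, so |A + A| = 15. Thus K = 15/8. Here |A + A| = 2|A| − 1 = 15, the minimum possible — so K = 15/8 is minimal, which holds iff A is an arithmetic progression.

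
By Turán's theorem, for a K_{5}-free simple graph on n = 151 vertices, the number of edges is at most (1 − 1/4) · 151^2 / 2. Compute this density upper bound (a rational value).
Turán density bound = (3/4) · 151^2/2 = 68403/8 ≈ 8550.375

Turán's theorem: ex(n, K_{r+1}) is achieved by the complete r-partite Turán graph T(n, r) with parts as balanced as possible, and is at most (1 − 1/r) · n^2/2. For r = 4, n = 151: the density bound is (3/4) · 22801/2 = 68403/8 ≈ 8550.375. The integer-valued extremum is e(T(151, 4)) = 8550, which is strictly less than the density bound 68403/8 since 4 ∤ 151 (the parts of T(151, 4) cannot all be equal).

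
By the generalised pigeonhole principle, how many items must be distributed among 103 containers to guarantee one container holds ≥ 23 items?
n = (23 − 1)·103 + 1 = 2267

By the generalised pigeonhole principle, to guarantee some box contains ≥ r objects we need more than (r − 1) · k objects total. Threshold: n = (r − 1) · k + 1. With r = 23 and k = 103: n = 22 · 103 + 1 = 2266 + 1 = 2267. For n = 2266 = 22 · 103, we can put exactly 22 objects in every box, avoiding 23 in any single one — so 2267 is tight.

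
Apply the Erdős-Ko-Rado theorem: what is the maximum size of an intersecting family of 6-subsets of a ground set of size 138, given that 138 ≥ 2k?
max |F| = C(137, 5) = 373566942

Erdős-Ko-Rado (1961): when n ≥ 2k, max |F| = C(n−1, k−1). The bound is attained by the star {A : i ∈ A} for any fixed i ∈ [n]. Here C(138−1, 6−1) = C(137, 5) = 373566942.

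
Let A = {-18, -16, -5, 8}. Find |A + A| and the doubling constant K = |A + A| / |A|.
K = |A + A| / |A| = 9/4

Enumerate A + A = {a + b : a, b ∈ A}. With |A| = 4, there are |A|^2 = 16 ordered sum pairs; collecting distinct values, A + A = {-36, -34, -32, -23, -21, -10, -8, 3, 16}, so |A + A| = 9. Thus K = 9/4. For comparison, the minimum possible |A + A| over all 4-element sets is 2·4 − 1 = 7 (so min K = 7/4), attained only by arithmetic progressions.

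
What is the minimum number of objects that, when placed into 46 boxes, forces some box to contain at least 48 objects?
n = (48 − 1)·46 + 1 = 2163

By the generalised pigeonhole principle, to guarantee some box contains ≥ r objects we need more than (r − 1) · k objects total. Threshold: n = (r − 1) · k + 1. With r = 48 and k = 46: n = 47 · 46 + 1 = 2162 + 1 = 2163. For n = 2162 = 47 · 46, we can put exactly 47 objects in every box, avoiding 48 in any single one — so 2163 is tight.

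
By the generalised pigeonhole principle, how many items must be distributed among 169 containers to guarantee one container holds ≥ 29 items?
n = (29 − 1)·169 + 1 = 4733

By the generalised pigeonhole principle, to guarantee some box contains ≥ r objects we need more than (r − 1) · k objects total. Threshold: n = (r − 1) · k + 1. With r = 29 and k = 169: n = 28 · 169 + 1 = 4732 + 1 = 4733. For n = 4732 = 28 · 169, we can put exactly 28 objects in every box, avoiding 29 in any single one — so 4733 is tight.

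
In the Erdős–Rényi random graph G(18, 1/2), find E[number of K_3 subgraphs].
E[# K_3] = C(18, 3) · (1/2)^C(3, 2) = 816 / 2^3 = 102

For each 3-subset S of vertices (there are C(18, 3) = 816 such S), let X_S = 1 if S induces a K_3 (all C(3, 2) = 3 edges present). Then P(X_S = 1) = (1/2)^3 = 1/8. By linearity of expectation, E[# K_3] = C(18, 3) · (1/2)^3 = 816 / 8 = 102.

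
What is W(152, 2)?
W(152, 2) = 152 + 1 = 153

A 2-term AP is any pair of integers, so a monochromatic 2-AP exists iff some colour is used at least twice. With 152 colours, the colouring i ↦ i on {1, ..., 152} uses each colour once, avoiding any monochromatic pair, so W(152, 2) > 152. For {1, ..., 153}, pigeonhole forces two integers of the same colour, which form a monochromatic 2-AP. Hence W(152, 2) = 153.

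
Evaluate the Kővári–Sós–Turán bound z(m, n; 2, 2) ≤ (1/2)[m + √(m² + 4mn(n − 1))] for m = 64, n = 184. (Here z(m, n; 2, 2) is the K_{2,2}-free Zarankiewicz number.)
z(64, 184; 2, 2) ≤ (1/2)[64 + √(64² + 4·64·184·183)] = (1/2)[64 + √8624128] = 1500.3433

Kővári–Sós–Turán: let r_1, ..., r_64 be the row sums and z = Σ r_i the total number of 1s. Each pair of columns can share at most one row with both entries 1 (else a 2×2 all-ones block appears), so Σ_i C(r_i, 2) ≤ C(184, 2) = 16836. By convexity Σ_i C(r_i, 2) ≥ 64·C(z/64, 2) = z(z − 64)/(2·64), giving z² − 64z − 64·184·183 ≤ 0 and hence z ≤ (1/2)[64 + √(4096 + 4·2155008)] = (1/2)[64 + √8624128] ≈ (1/2)(64 + 2936.6866) = 1500.3433.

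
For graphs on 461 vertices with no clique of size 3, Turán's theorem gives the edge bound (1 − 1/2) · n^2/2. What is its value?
Turán density bound = (1/2) · 461^2/2 = 212521/4 ≈ 53130.25

Turán's theorem: ex(n, K_{r+1}) is achieved by the complete r-partite Turán graph T(n, r) with parts as balanced as possible, and is at most (1 − 1/r) · n^2/2. For r = 2, n = 461: the density bound is (1/2) · 212521/2 = 212521/4 ≈ 53130.25. The integer-valued extremum is e(T(461, 2)) = 53130, which is strictly less than the density bound 212521/4 since 2 ∤ 461 (the parts of T(461, 2) cannot all be equal).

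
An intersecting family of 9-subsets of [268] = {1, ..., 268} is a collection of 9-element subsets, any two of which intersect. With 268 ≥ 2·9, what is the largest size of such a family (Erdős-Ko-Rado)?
max |F| = C(267, 8) = 576226292183685

The Erdős-Ko-Rado theorem states: for n ≥ 2k, an intersecting family of k-subsets of an n-element set has size at most C(n − 1, k − 1), with equality for 'star' families {A ⊆ [n] : |A| = k, i ∈ A} (fix an element i). For n = 268, k = 9: C(267, 8) = 576226292183685.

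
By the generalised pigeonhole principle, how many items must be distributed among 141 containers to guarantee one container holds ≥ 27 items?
n = (27 − 1)·141 + 1 = 3667

By the generalised pigeonhole principle, to guarantee some box contains ≥ r objects we need more than (r − 1) · k objects total. Threshold: n = (r − 1) · k + 1. With r = 27 and k = 141: n = 26 · 141 + 1 = 3666 + 1 = 3667. For n = 3666 = 26 · 141, we can put exactly 26 objects in every box, avoiding 27 in any single one — so 3667 is tight.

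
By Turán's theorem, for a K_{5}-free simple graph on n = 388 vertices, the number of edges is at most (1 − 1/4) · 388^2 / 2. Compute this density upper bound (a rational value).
Turán density bound = (3/4) · 388^2/2 = 56454

Turán's theorem: ex(n, K_{r+1}) is achieved by the complete r-partite Turán graph T(n, r) with parts as balanced as possible, and is at most (1 − 1/r) · n^2/2. For r = 4, n = 388: the density bound is (3/4) · 150544/2 = 56454. Since 4 ∣ 388, the Turán graph T(388, 4) has parts of equal size 97, and its edge count e(T(388, 4)) = 56454 attains the density bound exactly.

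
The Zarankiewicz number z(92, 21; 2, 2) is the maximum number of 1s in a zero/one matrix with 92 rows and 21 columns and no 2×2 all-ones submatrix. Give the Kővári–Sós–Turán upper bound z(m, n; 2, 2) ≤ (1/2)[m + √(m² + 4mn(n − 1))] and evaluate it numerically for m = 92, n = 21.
z(92, 21; 2, 2) ≤ (1/2)[92 + √(92² + 4·92·21·20)] = (1/2)[92 + √163024] = 247.8812

Kővári–Sós–Turán: let r_1, ..., r_92 be the row sums and z = Σ r_i the total number of 1s. Each pair of columns can share at most one row with both entries 1 (else a 2×2 all-ones block appears), so Σ_i C(r_i, 2) ≤ C(21, 2) = 210. By convexity Σ_i C(r_i, 2) ≥ 92·C(z/92, 2) = z(z − 92)/(2·92), giving z² − 92z − 92·21·20 ≤ 0 and hence z ≤ (1/2)[92 + √(8464 + 4·38640)] = (1/2)[92 + √163024] ≈ (1/2)(92 + 403.7623) = 247.8812.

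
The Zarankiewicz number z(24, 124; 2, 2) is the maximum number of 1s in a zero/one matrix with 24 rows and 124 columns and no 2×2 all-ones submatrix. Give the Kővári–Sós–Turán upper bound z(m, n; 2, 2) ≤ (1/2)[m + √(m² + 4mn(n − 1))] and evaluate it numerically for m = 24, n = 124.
z(24, 124; 2, 2) ≤ (1/2)[24 + √(24² + 4·24·124·123)] = (1/2)[24 + √1464768] = 617.138

Kővári–Sós–Turán: let r_1, ..., r_24 be the row sums and z = Σ r_i the total number of 1s. Each pair of columns can share at most one row with both entries 1 (else a 2×2 all-ones block appears), so Σ_i C(r_i, 2) ≤ C(124, 2) = 7626. By convexity Σ_i C(r_i, 2) ≥ 24·C(z/24, 2) = z(z − 24)/(2·24), giving z² − 24z − 24·124·123 ≤ 0 and hence z ≤ (1/2)[24 + √(576 + 4·366048)] = (1/2)[24 + √1464768] ≈ (1/2)(24 + 1210.276) = 617.138.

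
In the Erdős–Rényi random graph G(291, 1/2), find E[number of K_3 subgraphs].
E[# K_3] = C(291, 3) · (1/2)^C(3, 2) = 4064785 / 2^3 = 508098.125

For each 3-subset S of vertices (there are C(291, 3) = 4064785 such S), let X_S = 1 if S induces a K_3 (all C(3, 2) = 3 edges present). Then P(X_S = 1) = (1/2)^3 = 1/8. By linearity of expectation, E[# K_3] = C(291, 3) · (1/2)^3 = 4064785 / 8 = 508098.125.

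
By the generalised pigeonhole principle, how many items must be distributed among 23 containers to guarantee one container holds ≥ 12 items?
n = (12 − 1)·23 + 1 = 254

By the generalised pigeonhole principle, to guarantee some box contains ≥ r objects we need more than (r − 1) · k objects total. Threshold: n = (r − 1) · k + 1. With r = 12 and k = 23: n = 11 · 23 + 1 = 253 + 1 = 254. For n = 253 = 11 · 23, we can put exactly 11 objects in every box, avoiding 12 in any single one — so 254 is tight.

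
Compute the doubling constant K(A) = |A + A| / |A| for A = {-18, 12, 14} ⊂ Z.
K = |A + A| / |A| = 6/3 = 2

Enumerate A + A = {a + b : a, b ∈ A}. With |A| = 3, there are |A|^2 = 9 ordered sum pairs; collecting distinct values, A + A = {-36, -6, -4, 24, 26, 28}, so |A + A| = 6. Thus K = 6/3 = 2. For comparison, the minimum possible |A + A| over all 3-element sets is 2·3 − 1 = 5 (so min K = 5/3), attained only by arithmetic progressions.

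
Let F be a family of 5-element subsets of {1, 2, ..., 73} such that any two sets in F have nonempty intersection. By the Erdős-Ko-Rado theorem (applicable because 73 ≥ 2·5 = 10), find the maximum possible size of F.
max |F| = C(72, 4) = 1028790

Erdős-Ko-Rado (1961): when n ≥ 2k, max |F| = C(n−1, k−1). The bound is attained by the star {A : i ∈ A} for any fixed i ∈ [n]. Here C(73−1, 5−1) = C(72, 4) = 1028790.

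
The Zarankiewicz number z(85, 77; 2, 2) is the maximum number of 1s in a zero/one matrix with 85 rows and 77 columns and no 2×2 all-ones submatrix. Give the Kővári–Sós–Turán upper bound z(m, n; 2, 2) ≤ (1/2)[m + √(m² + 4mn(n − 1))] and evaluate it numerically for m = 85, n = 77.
z(85, 77; 2, 2) ≤ (1/2)[85 + √(85² + 4·85·77·76)] = (1/2)[85 + √1996905] = 749.0594

Kővári–Sós–Turán: let r_1, ..., r_85 be the row sums and z = Σ r_i the total number of 1s. Each pair of columns can share at most one row with both entries 1 (else a 2×2 all-ones block appears), so Σ_i C(r_i, 2) ≤ C(77, 2) = 2926. By convexity Σ_i C(r_i, 2) ≥ 85·C(z/85, 2) = z(z − 85)/(2·85), giving z² − 85z − 85·77·76 ≤ 0 and hence z ≤ (1/2)[85 + √(7225 + 4·497420)] = (1/2)[85 + √1996905] ≈ (1/2)(85 + 1413.1189) = 749.0594.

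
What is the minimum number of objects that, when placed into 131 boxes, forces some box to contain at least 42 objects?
n = (42 − 1)·131 + 1 = 5372

By the generalised pigeonhole principle, to guarantee some box contains ≥ r objects we need more than (r − 1) · k objects total. Threshold: n = (r − 1) · k + 1. With r = 42 and k = 131: n = 41 · 131 + 1 = 5371 + 1 = 5372. For n = 5371 = 41 · 131, we can put exactly 41 objects in every box, avoiding 42 in any single one — so 5372 is tight.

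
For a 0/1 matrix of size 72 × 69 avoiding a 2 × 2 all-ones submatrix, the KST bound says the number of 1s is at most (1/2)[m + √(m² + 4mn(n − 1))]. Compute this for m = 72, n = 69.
z(72, 69; 2, 2) ≤ (1/2)[72 + √(72² + 4·72·69·68)] = (1/2)[72 + √1356480] = 618.3401

Kővári–Sós–Turán: let r_1, ..., r_72 be the row sums and z = Σ r_i the total number of 1s. Each pair of columns can share at most one row with both entries 1 (else a 2×2 all-ones block appears), so Σ_i C(r_i, 2) ≤ C(69, 2) = 2346. By convexity Σ_i C(r_i, 2) ≥ 72·C(z/72, 2) = z(z − 72)/(2·72), giving z² − 72z − 72·69·68 ≤ 0 and hence z ≤ (1/2)[72 + √(5184 + 4·337824)] = (1/2)[72 + √1356480] ≈ (1/2)(72 + 1164.6802) = 618.3401.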